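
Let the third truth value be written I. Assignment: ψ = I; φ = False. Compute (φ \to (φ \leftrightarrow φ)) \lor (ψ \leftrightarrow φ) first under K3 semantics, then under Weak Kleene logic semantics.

True; I

In K3: φ \leftrightarrow φ = False \leftrightarrow False = True
φ \to (φ \leftrightarrow φ) = False \to True = True
ψ \leftrightarrow φ = I \leftrightarrow False = I
(φ \to (φ \leftrightarrow φ)) \lor (ψ \leftrightarrow φ) = True \lor I = True
In Weak Kleene logic: φ \leftrightarrow φ = False \leftrightarrow False = True
φ \to (φ \leftrightarrow φ) = False \to True = True
ψ \leftrightarrow φ = I \leftrightarrow False = I
(φ \to (φ \leftrightarrow φ)) \lor (ψ \leftrightarrow φ) = True \lor I = I
They differ because K3 and Weak Kleene logic treat I differently under the binary connectives.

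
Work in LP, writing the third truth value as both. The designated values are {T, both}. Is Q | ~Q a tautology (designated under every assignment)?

Yes

Every assignment of Q over {T, both, F} gives a value in {T, both}.
In particular, with Q=both: Q | ~Q = both.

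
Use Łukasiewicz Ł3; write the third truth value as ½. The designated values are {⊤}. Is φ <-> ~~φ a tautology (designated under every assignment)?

Every assignment of φ over {⊤, ½, ⊥} gives a value in {⊤}.
In particular, with φ=½: φ <-> ~~φ = ⊤.

Yes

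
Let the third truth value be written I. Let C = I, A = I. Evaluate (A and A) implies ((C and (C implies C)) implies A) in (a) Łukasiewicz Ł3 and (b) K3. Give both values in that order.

⊤; I

In Łukasiewicz Ł3: A and A = I and I = I
C implies C = I implies I = ⊤  [min(1, 1−½+½)]
C and (C implies C) = I and ⊤ = I
(C and (C implies C)) implies A = I implies I = ⊤
(A and A) implies ((C and (C implies C)) implies A) = I implies ⊤ = ⊤
In K3: A and A = I and I = I
C implies C = I implies I = I  [not I or I]
C and (C implies C) = I and I = I
(C and (C implies C)) implies A = I implies I = I
(A and A) implies ((C and (C implies C)) implies A) = I implies I = I
They differ because Łukasiewicz Ł3 and K3 treat I differently under implication.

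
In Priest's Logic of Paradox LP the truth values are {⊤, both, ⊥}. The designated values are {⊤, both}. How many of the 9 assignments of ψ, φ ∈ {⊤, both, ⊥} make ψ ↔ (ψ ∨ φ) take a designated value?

8

Of the 9 assignments, 8 give a value in {⊤, both}.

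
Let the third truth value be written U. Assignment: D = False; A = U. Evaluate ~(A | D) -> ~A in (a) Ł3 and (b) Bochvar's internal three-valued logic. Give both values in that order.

True; U

In Ł3: A | D = U | False = U
~(A | D) = ~U = U
~A = ~U = U
~(A | D) -> ~A = U -> U = True
In Bochvar's internal three-valued logic: A | D = U | False = U
~(A | D) = ~U = U
~A = ~U = U
~(A | D) -> ~A = U -> U = U  [any arg is the third value ⇒ result is the third value]
They differ because Ł3 and Bochvar's internal three-valued logic treat U differently under the binary connectives.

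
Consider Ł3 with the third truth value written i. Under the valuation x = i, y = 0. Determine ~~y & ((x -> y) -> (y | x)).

0

~y = ~0 = 1
~~y = ~1 = 0
x -> y = i -> 0 = i  [min(1, 1−½+0)]
y | x = 0 | i = i
(x -> y) -> (y | x) = i -> i = 1
~~y & ((x -> y) -> (y | x)) = 0 & 1 = 0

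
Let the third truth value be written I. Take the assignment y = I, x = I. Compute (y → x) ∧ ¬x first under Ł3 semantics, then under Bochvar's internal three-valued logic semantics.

I; I

In Ł3: y → x = I → I = ⊤  [min(1, 1−½+½)]
¬x = ¬I = I
(y → x) ∧ ¬x = ⊤ ∧ I = I
In Bochvar's internal three-valued logic: y → x = I → I = I  [any arg is the third value ⇒ result is the third value]
¬x = ¬I = I
(y → x) ∧ ¬x = I ∧ I = I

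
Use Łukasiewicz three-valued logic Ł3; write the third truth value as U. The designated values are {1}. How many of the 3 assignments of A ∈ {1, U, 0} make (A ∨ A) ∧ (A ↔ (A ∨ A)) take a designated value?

1

A=1: 1 ✓
A=U: U ·
A=0: 0 ·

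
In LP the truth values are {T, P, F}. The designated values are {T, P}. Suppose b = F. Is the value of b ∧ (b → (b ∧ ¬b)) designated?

¬b = ¬F = T
b ∧ ¬b = F ∧ T = F
b → (b ∧ ¬b) = F → F = T
b ∧ (b → (b ∧ ¬b)) = F ∧ T = F
F ∉ {T, P}.

No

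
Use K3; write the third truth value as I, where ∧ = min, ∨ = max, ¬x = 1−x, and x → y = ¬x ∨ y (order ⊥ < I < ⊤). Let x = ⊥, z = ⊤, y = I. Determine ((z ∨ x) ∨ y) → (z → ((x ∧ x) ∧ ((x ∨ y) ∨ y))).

⊥

z ∨ x = ⊤ ∨ ⊥ = ⊤
(z ∨ x) ∨ y = ⊤ ∨ I = ⊤
x ∧ x = ⊥ ∧ ⊥ = ⊥
x ∨ y = ⊥ ∨ I = I
(x ∨ y) ∨ y = I ∨ I = I
(x ∧ x) ∧ ((x ∨ y) ∨ y) = ⊥ ∧ I = ⊥
z → ((x ∧ x) ∧ ((x ∨ y) ∨ y)) = ⊤ → ⊥ = ⊥
((z ∨ x) ∨ y) → (z → ((x ∧ x) ∧ ((x ∨ y) ∨ y))) = ⊤ → ⊥ = ⊥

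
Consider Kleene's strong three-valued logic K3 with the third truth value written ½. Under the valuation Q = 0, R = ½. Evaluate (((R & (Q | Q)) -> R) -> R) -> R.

½

Q | Q = 0 | 0 = 0
R & (Q | Q) = ½ & 0 = 0
(R & (Q | Q)) -> R = 0 -> ½ = 1  [~0 | ½]
((R & (Q | Q)) -> R) -> R = 1 -> ½ = ½
(((R & (Q | Q)) -> R) -> R) -> R = ½ -> ½ = ½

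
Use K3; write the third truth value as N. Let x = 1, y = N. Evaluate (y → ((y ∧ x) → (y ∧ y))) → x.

1

y ∧ x = N ∧ 1 = N
y ∧ y = N ∧ N = N
(y ∧ x) → (y ∧ y) = N → N = N  [¬N ∨ N]
y → ((y ∧ x) → (y ∧ y)) = N → N = N
(y → ((y ∧ x) → (y ∧ y))) → x = N → 1 = 1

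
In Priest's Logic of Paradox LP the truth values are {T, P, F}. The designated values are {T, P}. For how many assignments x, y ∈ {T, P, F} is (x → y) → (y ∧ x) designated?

6

Of the 9 assignments, 6 give a value in {T, P}.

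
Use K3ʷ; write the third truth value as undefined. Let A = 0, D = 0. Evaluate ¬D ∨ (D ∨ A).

¬D = ¬0 = 1
D ∨ A = 0 ∨ 0 = 0
¬D ∨ (D ∨ A) = 1 ∨ 0 = 1

1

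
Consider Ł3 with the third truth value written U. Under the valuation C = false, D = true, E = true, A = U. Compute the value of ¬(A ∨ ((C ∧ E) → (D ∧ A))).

false

C ∧ E = false ∧ true = false
D ∧ A = true ∧ U = U
(C ∧ E) → (D ∧ A) = false → U = true  [min(1, 1−0+½)]
A ∨ ((C ∧ E) → (D ∧ A)) = U ∨ true = true
¬(A ∨ ((C ∧ E) → (D ∧ A))) = ¬true = false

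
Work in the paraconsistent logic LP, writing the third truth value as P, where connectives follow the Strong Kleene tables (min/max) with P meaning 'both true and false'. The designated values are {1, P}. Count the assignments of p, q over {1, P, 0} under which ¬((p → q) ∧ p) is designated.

8

Of the 9 assignments, 8 give a value in {1, P}.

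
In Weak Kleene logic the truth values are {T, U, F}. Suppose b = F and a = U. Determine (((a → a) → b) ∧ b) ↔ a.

a → a = U → U = U
(a → a) → b = U → F = U
((a → a) → b) ∧ b = U ∧ F = U
(((a → a) → b) ∧ b) ↔ a = U ↔ U = U

U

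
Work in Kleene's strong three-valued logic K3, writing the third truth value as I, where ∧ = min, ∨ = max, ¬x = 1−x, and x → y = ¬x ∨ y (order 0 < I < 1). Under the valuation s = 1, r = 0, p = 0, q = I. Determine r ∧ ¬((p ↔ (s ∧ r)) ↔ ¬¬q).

s ∧ r = 1 ∧ 0 = 0
p ↔ (s ∧ r) = 0 ↔ 0 = 1
¬q = ¬I = I
¬¬q = ¬I = I
(p ↔ (s ∧ r)) ↔ ¬¬q = 1 ↔ I = I
¬((p ↔ (s ∧ r)) ↔ ¬¬q) = ¬I = I
r ∧ ¬((p ↔ (s ∧ r)) ↔ ¬¬q) = 0 ∧ I = 0

0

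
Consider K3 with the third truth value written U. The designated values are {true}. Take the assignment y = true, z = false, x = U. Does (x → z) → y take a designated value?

Yes

x → z = U → false = U
(x → z) → y = U → true = true
true ∈ {true}.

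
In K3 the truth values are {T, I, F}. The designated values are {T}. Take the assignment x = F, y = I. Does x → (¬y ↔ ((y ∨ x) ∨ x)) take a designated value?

Yes

¬y = ¬I = I
y ∨ x = I ∨ F = I
(y ∨ x) ∨ x = I ∨ F = I
¬y ↔ ((y ∨ x) ∨ x) = I ↔ I = I
x → (¬y ↔ ((y ∨ x) ∨ x)) = F → I = T
T ∈ {T}.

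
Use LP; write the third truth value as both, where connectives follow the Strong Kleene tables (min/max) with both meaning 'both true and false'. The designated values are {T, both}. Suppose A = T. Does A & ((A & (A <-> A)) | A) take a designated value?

Yes

A <-> A = T <-> T = T
A & (A <-> A) = T & T = T
(A & (A <-> A)) | A = T | T = T
A & ((A & (A <-> A)) | A) = T & T = T
T ∈ {T, both}.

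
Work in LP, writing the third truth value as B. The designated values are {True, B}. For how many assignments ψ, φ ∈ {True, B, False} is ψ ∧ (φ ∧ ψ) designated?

4

Designated under: (ψ=True, φ=True); (ψ=True, φ=B); (ψ=B, φ=True); (ψ=B, φ=B).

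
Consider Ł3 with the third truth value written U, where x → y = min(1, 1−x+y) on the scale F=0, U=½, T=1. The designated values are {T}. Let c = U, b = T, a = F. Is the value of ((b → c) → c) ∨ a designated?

Yes

b → c = T → U = U  [min(1, 1−1+½)]
(b → c) → c = U → U = T
((b → c) → c) ∨ a = T ∨ F = T
T ∈ {T}.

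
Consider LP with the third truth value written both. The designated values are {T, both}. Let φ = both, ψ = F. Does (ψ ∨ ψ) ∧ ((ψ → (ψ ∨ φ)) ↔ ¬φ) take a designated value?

ψ ∨ ψ = F ∨ F = F
ψ ∨ φ = F ∨ both = both
ψ → (ψ ∨ φ) = F → both = T  [¬F ∨ both]
¬φ = ¬both = both
(ψ → (ψ ∨ φ)) ↔ ¬φ = T ↔ both = both
(ψ ∨ ψ) ∧ ((ψ → (ψ ∨ φ)) ↔ ¬φ) = F ∧ both = F
F ∉ {T, both}.

No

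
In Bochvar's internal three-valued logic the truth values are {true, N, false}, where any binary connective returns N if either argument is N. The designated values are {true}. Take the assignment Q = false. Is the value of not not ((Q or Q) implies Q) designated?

Q or Q = false or false = false
(Q or Q) implies Q = false implies false = true
not ((Q or Q) implies Q) = not true = false
not not ((Q or Q) implies Q) = not false = true
true ∈ {true}.

Yes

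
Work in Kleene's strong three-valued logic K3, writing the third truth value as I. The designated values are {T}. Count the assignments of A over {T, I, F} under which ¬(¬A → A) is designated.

1

A=T: F ·
A=I: I ·
A=F: T ✓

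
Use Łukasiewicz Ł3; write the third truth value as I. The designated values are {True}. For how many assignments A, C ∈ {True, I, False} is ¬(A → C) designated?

1

Designated under: (A=True, C=False).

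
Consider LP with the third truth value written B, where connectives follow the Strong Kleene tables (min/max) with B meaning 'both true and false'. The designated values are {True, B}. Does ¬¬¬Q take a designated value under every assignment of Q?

No

Countermodel: Q=True gives False, which is not designated.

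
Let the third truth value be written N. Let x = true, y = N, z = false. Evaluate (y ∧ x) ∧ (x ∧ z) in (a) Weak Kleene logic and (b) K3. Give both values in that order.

N; false

In Weak Kleene logic: y ∧ x = N ∧ true = N
x ∧ z = true ∧ false = false
(y ∧ x) ∧ (x ∧ z) = N ∧ false = N
In K3: y ∧ x = N ∧ true = N
x ∧ z = true ∧ false = false
(y ∧ x) ∧ (x ∧ z) = N ∧ false = false
They differ because Weak Kleene logic and K3 treat N differently under the binary connectives.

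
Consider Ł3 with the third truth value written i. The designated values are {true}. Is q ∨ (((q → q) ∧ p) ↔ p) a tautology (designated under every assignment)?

Every assignment of q, p over {true, i, false} gives a value in {true}.
In particular, with q=i, p=i: q ∨ (((q → q) ∧ p) ↔ p) = true.

Yes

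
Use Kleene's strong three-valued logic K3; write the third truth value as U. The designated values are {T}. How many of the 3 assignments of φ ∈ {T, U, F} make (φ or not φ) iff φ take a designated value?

1

φ=T: T ✓
φ=U: U ·
φ=F: F ·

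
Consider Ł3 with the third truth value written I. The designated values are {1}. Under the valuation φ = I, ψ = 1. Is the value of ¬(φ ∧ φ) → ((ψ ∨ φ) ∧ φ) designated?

φ ∧ φ = I ∧ I = I
¬(φ ∧ φ) = ¬I = I
ψ ∨ φ = 1 ∨ I = 1
(ψ ∨ φ) ∧ φ = 1 ∧ I = I
¬(φ ∧ φ) → ((ψ ∨ φ) ∧ φ) = I → I = 1  [min(1, 1−½+½)]
1 ∈ {1}.

Yes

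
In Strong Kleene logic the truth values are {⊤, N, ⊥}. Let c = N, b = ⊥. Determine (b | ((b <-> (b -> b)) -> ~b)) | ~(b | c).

b -> b = ⊥ -> ⊥ = ⊤
b <-> (b -> b) = ⊥ <-> ⊤ = ⊥
~b = ~⊥ = ⊤
(b <-> (b -> b)) -> ~b = ⊥ -> ⊤ = ⊤
b | ((b <-> (b -> b)) -> ~b) = ⊥ | ⊤ = ⊤
b | c = ⊥ | N = N
~(b | c) = ~N = N
(b | ((b <-> (b -> b)) -> ~b)) | ~(b | c) = ⊤ | N = ⊤

⊤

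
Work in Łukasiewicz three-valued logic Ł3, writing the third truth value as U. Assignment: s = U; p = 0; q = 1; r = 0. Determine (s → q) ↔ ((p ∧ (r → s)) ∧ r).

0

s → q = U → 1 = 1  [min(1, 1−½+1)]
r → s = 0 → U = 1
p ∧ (r → s) = 0 ∧ 1 = 0
(p ∧ (r → s)) ∧ r = 0 ∧ 0 = 0
(s → q) ↔ ((p ∧ (r → s)) ∧ r) = 1 ↔ 0 = 0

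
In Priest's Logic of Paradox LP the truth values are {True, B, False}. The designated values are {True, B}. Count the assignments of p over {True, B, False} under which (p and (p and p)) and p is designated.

2

p=True: True ✓
p=B: B ✓
p=False: False ·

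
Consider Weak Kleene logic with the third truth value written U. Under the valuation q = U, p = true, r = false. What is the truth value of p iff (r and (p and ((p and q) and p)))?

p and q = true and U = U
(p and q) and p = U and true = U
p and ((p and q) and p) = true and U = U
r and (p and ((p and q) and p)) = false and U = U
p iff (r and (p and ((p and q) and p))) = true iff U = U

U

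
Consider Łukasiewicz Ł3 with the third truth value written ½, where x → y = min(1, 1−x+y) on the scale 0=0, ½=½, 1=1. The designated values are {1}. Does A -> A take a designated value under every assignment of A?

Every assignment of A over {1, ½, 0} gives a value in {1}.
In particular, with A=½: A -> A = 1.

Yes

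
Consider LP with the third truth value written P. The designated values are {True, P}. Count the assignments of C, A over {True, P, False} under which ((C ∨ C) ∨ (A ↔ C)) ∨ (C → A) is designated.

Of the 9 assignments, 9 give a value in {True, P}.

9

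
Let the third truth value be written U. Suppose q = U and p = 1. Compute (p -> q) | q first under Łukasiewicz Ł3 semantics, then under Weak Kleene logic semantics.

U; U

In Łukasiewicz Ł3: p -> q = 1 -> U = U  [min(1, 1−1+½)]
(p -> q) | q = U | U = U
In Weak Kleene logic: p -> q = 1 -> U = U  [any arg is the third value ⇒ result is the third value]
(p -> q) | q = U | U = U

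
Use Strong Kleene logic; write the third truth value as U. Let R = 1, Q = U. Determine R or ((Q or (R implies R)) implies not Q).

R implies R = 1 implies 1 = 1
Q or (R implies R) = U or 1 = 1
not Q = not U = U
(Q or (R implies R)) implies not Q = 1 implies U = U  [not 1 or U]
R or ((Q or (R implies R)) implies not Q) = 1 or U = 1

1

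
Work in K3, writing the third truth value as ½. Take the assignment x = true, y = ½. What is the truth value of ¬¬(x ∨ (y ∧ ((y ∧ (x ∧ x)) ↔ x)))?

true

x ∧ x = true ∧ true = true
y ∧ (x ∧ x) = ½ ∧ true = ½
(y ∧ (x ∧ x)) ↔ x = ½ ↔ true = ½
y ∧ ((y ∧ (x ∧ x)) ↔ x) = ½ ∧ ½ = ½
x ∨ (y ∧ ((y ∧ (x ∧ x)) ↔ x)) = true ∨ ½ = true
¬(x ∨ (y ∧ ((y ∧ (x ∧ x)) ↔ x))) = ¬true = false
¬¬(x ∨ (y ∧ ((y ∧ (x ∧ x)) ↔ x))) = ¬false = true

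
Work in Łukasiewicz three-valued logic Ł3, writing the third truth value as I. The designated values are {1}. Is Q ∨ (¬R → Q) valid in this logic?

No

Countermodel: Q=I, R=0 gives I, which is not designated.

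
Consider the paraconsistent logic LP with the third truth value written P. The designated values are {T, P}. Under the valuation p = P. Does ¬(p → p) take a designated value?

p → p = P → P = P  [¬P ∨ P]
¬(p → p) = ¬P = P
P ∈ {T, P}.

Yes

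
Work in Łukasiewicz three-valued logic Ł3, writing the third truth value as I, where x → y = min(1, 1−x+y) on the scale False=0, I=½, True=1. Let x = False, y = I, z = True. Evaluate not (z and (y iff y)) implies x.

True

y iff y = I iff I = True  [1 − |½−½|]
z and (y iff y) = True and True = True
not (z and (y iff y)) = not True = False
not (z and (y iff y)) implies x = False implies False = True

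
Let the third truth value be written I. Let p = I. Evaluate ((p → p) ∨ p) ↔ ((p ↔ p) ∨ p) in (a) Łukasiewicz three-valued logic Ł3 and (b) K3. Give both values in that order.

In Łukasiewicz three-valued logic Ł3: p → p = I → I = True  [min(1, 1−½+½)]
(p → p) ∨ p = True ∨ I = True
p ↔ p = I ↔ I = True
(p ↔ p) ∨ p = True ∨ I = True
((p → p) ∨ p) ↔ ((p ↔ p) ∨ p) = True ↔ True = True
In K3: p → p = I → I = I  [¬I ∨ I]
(p → p) ∨ p = I ∨ I = I
p ↔ p = I ↔ I = I
(p ↔ p) ∨ p = I ∨ I = I
((p → p) ∨ p) ↔ ((p ↔ p) ∨ p) = I ↔ I = I
They differ because Łukasiewicz three-valued logic Ł3 and K3 treat I differently under implication.

True; I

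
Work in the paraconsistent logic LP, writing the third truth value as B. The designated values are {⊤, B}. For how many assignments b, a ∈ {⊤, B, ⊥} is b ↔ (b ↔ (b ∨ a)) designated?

8

Of the 9 assignments, 8 give a value in {⊤, B}.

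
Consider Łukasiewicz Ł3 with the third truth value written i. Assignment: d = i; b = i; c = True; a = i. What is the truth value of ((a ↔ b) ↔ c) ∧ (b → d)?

a ↔ b = i ↔ i = True  [1 − |½−½|]
(a ↔ b) ↔ c = True ↔ True = True
b → d = i → i = True
((a ↔ b) ↔ c) ∧ (b → d) = True ∧ True = True

True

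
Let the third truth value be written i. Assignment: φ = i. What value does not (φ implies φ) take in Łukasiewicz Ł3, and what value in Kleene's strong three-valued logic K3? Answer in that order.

0; i

In Łukasiewicz Ł3: φ implies φ = i implies i = 1  [min(1, 1−½+½)]
not (φ implies φ) = not 1 = 0
In Kleene's strong three-valued logic K3: φ implies φ = i implies i = i  [not i or i]
not (φ implies φ) = not i = i
They differ because Łukasiewicz Ł3 and Kleene's strong three-valued logic K3 treat i differently under implication.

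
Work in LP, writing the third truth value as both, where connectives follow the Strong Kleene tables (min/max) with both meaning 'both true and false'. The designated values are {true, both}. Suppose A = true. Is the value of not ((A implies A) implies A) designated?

A implies A = true implies true = true
(A implies A) implies A = true implies true = true
not ((A implies A) implies A) = not true = false
false ∉ {true, both}.

No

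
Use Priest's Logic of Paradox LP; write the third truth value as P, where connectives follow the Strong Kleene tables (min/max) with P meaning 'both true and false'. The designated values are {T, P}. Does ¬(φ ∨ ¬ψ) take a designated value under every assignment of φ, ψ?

Countermodel: φ=T, ψ=T gives F, which is not designated.

No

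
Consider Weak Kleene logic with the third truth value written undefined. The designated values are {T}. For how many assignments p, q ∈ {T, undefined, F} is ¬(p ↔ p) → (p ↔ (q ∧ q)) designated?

4

Designated under: (p=T, q=T); (p=T, q=F); (p=F, q=T); (p=F, q=F).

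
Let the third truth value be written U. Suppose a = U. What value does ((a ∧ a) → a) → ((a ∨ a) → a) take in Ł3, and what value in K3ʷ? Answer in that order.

True; U

In Ł3: a ∧ a = U ∧ U = U
(a ∧ a) → a = U → U = True  [min(1, 1−½+½)]
a ∨ a = U ∨ U = U
(a ∨ a) → a = U → U = True
((a ∧ a) → a) → ((a ∨ a) → a) = True → True = True
In K3ʷ: a ∧ a = U ∧ U = U
(a ∧ a) → a = U → U = U
a ∨ a = U ∨ U = U
(a ∨ a) → a = U → U = U
((a ∧ a) → a) → ((a ∨ a) → a) = U → U = U
They differ because Ł3 and K3ʷ treat U differently under the binary connectives.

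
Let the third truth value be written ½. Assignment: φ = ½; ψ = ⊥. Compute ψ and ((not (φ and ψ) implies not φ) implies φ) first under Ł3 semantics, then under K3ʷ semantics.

In Ł3: φ and ψ = ½ and ⊥ = ⊥
not (φ and ψ) = not ⊥ = ⊤
not φ = not ½ = ½
not (φ and ψ) implies not φ = ⊤ implies ½ = ½  [min(1, 1−1+½)]
(not (φ and ψ) implies not φ) implies φ = ½ implies ½ = ⊤
ψ and ((not (φ and ψ) implies not φ) implies φ) = ⊥ and ⊤ = ⊥
In K3ʷ: φ and ψ = ½ and ⊥ = ½
not (φ and ψ) = not ½ = ½
not φ = not ½ = ½
not (φ and ψ) implies not φ = ½ implies ½ = ½  [any arg is the third value ⇒ result is the third value]
(not (φ and ψ) implies not φ) implies φ = ½ implies ½ = ½
ψ and ((not (φ and ψ) implies not φ) implies φ) = ⊥ and ½ = ½
They differ because Ł3 and K3ʷ treat ½ differently under the binary connectives.

⊥; ½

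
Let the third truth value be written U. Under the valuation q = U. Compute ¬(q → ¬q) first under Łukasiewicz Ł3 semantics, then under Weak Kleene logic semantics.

⊥; U

In Łukasiewicz Ł3: ¬q = ¬U = U
q → ¬q = U → U = ⊤  [min(1, 1−½+½)]
¬(q → ¬q) = ¬⊤ = ⊥
In Weak Kleene logic: ¬q = ¬U = U
q → ¬q = U → U = U  [any arg is the third value ⇒ result is the third value]
¬(q → ¬q) = ¬U = U
They differ because Łukasiewicz Ł3 and Weak Kleene logic treat U differently under the binary connectives.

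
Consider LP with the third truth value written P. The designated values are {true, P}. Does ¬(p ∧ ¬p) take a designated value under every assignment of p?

Every assignment of p over {true, P, false} gives a value in {true, P}.
In particular, with p=P: ¬(p ∧ ¬p) = P.

Yes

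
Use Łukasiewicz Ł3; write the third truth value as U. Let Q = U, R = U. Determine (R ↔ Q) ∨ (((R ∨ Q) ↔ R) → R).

R ↔ Q = U ↔ U = 1  [1 − |½−½|]
R ∨ Q = U ∨ U = U
(R ∨ Q) ↔ R = U ↔ U = 1
((R ∨ Q) ↔ R) → R = 1 → U = U
(R ↔ Q) ∨ (((R ∨ Q) ↔ R) → R) = 1 ∨ U = 1

1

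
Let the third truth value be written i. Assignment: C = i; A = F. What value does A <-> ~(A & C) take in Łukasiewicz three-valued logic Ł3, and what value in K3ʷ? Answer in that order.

In Łukasiewicz three-valued logic Ł3: A & C = F & i = F
~(A & C) = ~F = T
A <-> ~(A & C) = F <-> T = F
In K3ʷ: A & C = F & i = i
~(A & C) = ~i = i
A <-> ~(A & C) = F <-> i = i
They differ because Łukasiewicz three-valued logic Ł3 and K3ʷ treat i differently under the binary connectives.

F; i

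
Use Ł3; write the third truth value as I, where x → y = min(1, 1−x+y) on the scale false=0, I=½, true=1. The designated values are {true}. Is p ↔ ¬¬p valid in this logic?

Every assignment of p over {true, I, false} gives a value in {true}.
In particular, with p=I: p ↔ ¬¬p = true.

Yes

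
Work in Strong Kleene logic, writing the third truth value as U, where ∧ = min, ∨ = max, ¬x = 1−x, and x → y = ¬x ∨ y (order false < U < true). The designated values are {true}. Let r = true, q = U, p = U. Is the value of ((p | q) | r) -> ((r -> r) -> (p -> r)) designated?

Yes

p | q = U | U = U
(p | q) | r = U | true = true
r -> r = true -> true = true
p -> r = U -> true = true
(r -> r) -> (p -> r) = true -> true = true
((p | q) | r) -> ((r -> r) -> (p -> r)) = true -> true = true
true ∈ {true}.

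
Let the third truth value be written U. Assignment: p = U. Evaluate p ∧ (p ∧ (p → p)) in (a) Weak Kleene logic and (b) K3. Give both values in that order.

In Weak Kleene logic: p → p = U → U = U  [any arg is the third value ⇒ result is the third value]
p ∧ (p → p) = U ∧ U = U
p ∧ (p ∧ (p → p)) = U ∧ U = U
In K3: p → p = U → U = U
p ∧ (p → p) = U ∧ U = U
p ∧ (p ∧ (p → p)) = U ∧ U = U

U; U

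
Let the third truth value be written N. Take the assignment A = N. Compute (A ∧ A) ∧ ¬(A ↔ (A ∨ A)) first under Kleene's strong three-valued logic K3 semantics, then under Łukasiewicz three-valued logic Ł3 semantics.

N; 0

In Kleene's strong three-valued logic K3: A ∧ A = N ∧ N = N
A ∨ A = N ∨ N = N
A ↔ (A ∨ A) = N ↔ N = N
¬(A ↔ (A ∨ A)) = ¬N = N
(A ∧ A) ∧ ¬(A ↔ (A ∨ A)) = N ∧ N = N
In Łukasiewicz three-valued logic Ł3: A ∧ A = N ∧ N = N
A ∨ A = N ∨ N = N
A ↔ (A ∨ A) = N ↔ N = 1  [1 − |½−½|]
¬(A ↔ (A ∨ A)) = ¬1 = 0
(A ∧ A) ∧ ¬(A ↔ (A ∨ A)) = N ∧ 0 = 0
They differ because Kleene's strong three-valued logic K3 and Łukasiewicz three-valued logic Ł3 treat N differently under implication.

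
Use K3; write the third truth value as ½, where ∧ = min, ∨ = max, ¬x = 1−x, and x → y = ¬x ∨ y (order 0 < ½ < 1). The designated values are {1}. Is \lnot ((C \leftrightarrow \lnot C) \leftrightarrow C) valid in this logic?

No

Countermodel: C=½ gives ½, which is not designated.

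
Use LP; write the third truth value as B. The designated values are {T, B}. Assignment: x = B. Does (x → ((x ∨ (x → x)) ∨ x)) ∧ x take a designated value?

x → x = B → B = B  [¬B ∨ B]
x ∨ (x → x) = B ∨ B = B
(x ∨ (x → x)) ∨ x = B ∨ B = B
x → ((x ∨ (x → x)) ∨ x) = B → B = B
(x → ((x ∨ (x → x)) ∨ x)) ∧ x = B ∧ B = B
B ∈ {T, B}.

Yes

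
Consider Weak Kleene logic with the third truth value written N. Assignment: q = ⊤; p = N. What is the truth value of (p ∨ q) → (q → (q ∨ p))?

p ∨ q = N ∨ ⊤ = N
q ∨ p = ⊤ ∨ N = N
q → (q ∨ p) = ⊤ → N = N  [any arg is the third value ⇒ result is the third value]
(p ∨ q) → (q → (q ∨ p)) = N → N = N

N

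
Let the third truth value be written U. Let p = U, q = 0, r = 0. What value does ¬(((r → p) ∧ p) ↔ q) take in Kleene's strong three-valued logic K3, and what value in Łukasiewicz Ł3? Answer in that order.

U; U

In Kleene's strong three-valued logic K3: r → p = 0 → U = 1  [¬0 ∨ U]
(r → p) ∧ p = 1 ∧ U = U
((r → p) ∧ p) ↔ q = U ↔ 0 = U
¬(((r → p) ∧ p) ↔ q) = ¬U = U
In Łukasiewicz Ł3: r → p = 0 → U = 1  [min(1, 1−0+½)]
(r → p) ∧ p = 1 ∧ U = U
((r → p) ∧ p) ↔ q = U ↔ 0 = U
¬(((r → p) ∧ p) ↔ q) = ¬U = U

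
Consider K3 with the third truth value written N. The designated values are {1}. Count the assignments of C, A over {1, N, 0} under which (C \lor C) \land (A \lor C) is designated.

3

Designated under: (C=1, A=1); (C=1, A=N); (C=1, A=0).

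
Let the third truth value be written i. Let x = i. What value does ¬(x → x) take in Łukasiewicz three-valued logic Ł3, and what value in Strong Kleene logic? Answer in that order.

False; i

In Łukasiewicz three-valued logic Ł3: x → x = i → i = True
¬(x → x) = ¬True = False
In Strong Kleene logic: x → x = i → i = i  [¬i ∨ i]
¬(x → x) = ¬i = i
They differ because Łukasiewicz three-valued logic Ł3 and Strong Kleene logic treat i differently under implication.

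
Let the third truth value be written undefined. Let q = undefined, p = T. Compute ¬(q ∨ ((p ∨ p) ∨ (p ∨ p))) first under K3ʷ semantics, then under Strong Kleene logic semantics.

In K3ʷ: p ∨ p = T ∨ T = T
p ∨ p = T ∨ T = T
(p ∨ p) ∨ (p ∨ p) = T ∨ T = T
q ∨ ((p ∨ p) ∨ (p ∨ p)) = undefined ∨ T = undefined
¬(q ∨ ((p ∨ p) ∨ (p ∨ p))) = ¬undefined = undefined
In Strong Kleene logic: p ∨ p = T ∨ T = T
p ∨ p = T ∨ T = T
(p ∨ p) ∨ (p ∨ p) = T ∨ T = T
q ∨ ((p ∨ p) ∨ (p ∨ p)) = undefined ∨ T = T
¬(q ∨ ((p ∨ p) ∨ (p ∨ p))) = ¬T = F
They differ because K3ʷ and Strong Kleene logic treat undefined differently under the binary connectives.

undefined; F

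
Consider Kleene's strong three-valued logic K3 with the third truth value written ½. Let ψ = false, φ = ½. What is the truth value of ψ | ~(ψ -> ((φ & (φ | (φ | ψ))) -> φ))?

φ | ψ = ½ | false = ½
φ | (φ | ψ) = ½ | ½ = ½
φ & (φ | (φ | ψ)) = ½ & ½ = ½
(φ & (φ | (φ | ψ))) -> φ = ½ -> ½ = ½
ψ -> ((φ & (φ | (φ | ψ))) -> φ) = false -> ½ = true
~(ψ -> ((φ & (φ | (φ | ψ))) -> φ)) = ~true = false
ψ | ~(ψ -> ((φ & (φ | (φ | ψ))) -> φ)) = false | false = false

false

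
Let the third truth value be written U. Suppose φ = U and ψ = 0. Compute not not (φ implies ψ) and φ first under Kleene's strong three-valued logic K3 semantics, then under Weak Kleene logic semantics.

In Kleene's strong three-valued logic K3: φ implies ψ = U implies 0 = U  [not U or 0]
not (φ implies ψ) = not U = U
not not (φ implies ψ) = not U = U
not not (φ implies ψ) and φ = U and U = U
In Weak Kleene logic: φ implies ψ = U implies 0 = U
not (φ implies ψ) = not U = U
not not (φ implies ψ) = not U = U
not not (φ implies ψ) and φ = U and U = U

U; U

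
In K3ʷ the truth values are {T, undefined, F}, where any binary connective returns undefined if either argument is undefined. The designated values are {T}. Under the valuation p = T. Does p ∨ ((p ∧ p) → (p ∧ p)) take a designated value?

p ∧ p = T ∧ T = T
p ∧ p = T ∧ T = T
(p ∧ p) → (p ∧ p) = T → T = T
p ∨ ((p ∧ p) → (p ∧ p)) = T ∨ T = T
T ∈ {T}.

Yes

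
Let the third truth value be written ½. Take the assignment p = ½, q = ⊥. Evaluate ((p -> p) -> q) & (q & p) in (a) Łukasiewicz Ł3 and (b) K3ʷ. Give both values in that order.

In Łukasiewicz Ł3: p -> p = ½ -> ½ = ⊤  [min(1, 1−½+½)]
(p -> p) -> q = ⊤ -> ⊥ = ⊥
q & p = ⊥ & ½ = ⊥
((p -> p) -> q) & (q & p) = ⊥ & ⊥ = ⊥
In K3ʷ: p -> p = ½ -> ½ = ½  [any arg is the third value ⇒ result is the third value]
(p -> p) -> q = ½ -> ⊥ = ½
q & p = ⊥ & ½ = ½
((p -> p) -> q) & (q & p) = ½ & ½ = ½
They differ because Łukasiewicz Ł3 and K3ʷ treat ½ differently under the binary connectives.

⊥; ½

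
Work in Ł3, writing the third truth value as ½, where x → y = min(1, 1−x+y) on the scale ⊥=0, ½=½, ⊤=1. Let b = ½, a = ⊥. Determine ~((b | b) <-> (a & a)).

b | b = ½ | ½ = ½
a & a = ⊥ & ⊥ = ⊥
(b | b) <-> (a & a) = ½ <-> ⊥ = ½  [1 − |½−0|]
~((b | b) <-> (a & a)) = ~½ = ½

½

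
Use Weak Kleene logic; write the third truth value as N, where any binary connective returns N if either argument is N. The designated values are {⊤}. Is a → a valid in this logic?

No

Countermodel: a=N gives N, which is not designated.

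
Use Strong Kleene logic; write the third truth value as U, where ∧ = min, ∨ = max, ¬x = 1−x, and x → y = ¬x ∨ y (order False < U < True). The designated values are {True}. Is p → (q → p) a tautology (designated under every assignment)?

No

Countermodel: p=U, q=True gives U, which is not designated.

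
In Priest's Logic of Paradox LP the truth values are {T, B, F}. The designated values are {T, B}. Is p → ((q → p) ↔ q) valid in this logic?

No

Countermodel: p=T, q=F gives F, which is not designated.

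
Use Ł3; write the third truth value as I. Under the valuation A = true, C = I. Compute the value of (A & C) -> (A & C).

true

A & C = true & I = I
A & C = true & I = I
(A & C) -> (A & C) = I -> I = true  [min(1, 1−½+½)]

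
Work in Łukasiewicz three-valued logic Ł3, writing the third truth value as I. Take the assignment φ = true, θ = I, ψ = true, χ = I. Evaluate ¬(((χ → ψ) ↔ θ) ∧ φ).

I

χ → ψ = I → true = true  [min(1, 1−½+1)]
(χ → ψ) ↔ θ = true ↔ I = I
((χ → ψ) ↔ θ) ∧ φ = I ∧ true = I
¬(((χ → ψ) ↔ θ) ∧ φ) = ¬I = I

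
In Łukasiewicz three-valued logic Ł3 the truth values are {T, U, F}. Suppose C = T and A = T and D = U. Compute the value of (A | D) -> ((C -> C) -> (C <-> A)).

T

A | D = T | U = T
C -> C = T -> T = T
C <-> A = T <-> T = T
(C -> C) -> (C <-> A) = T -> T = T
(A | D) -> ((C -> C) -> (C <-> A)) = T -> T = T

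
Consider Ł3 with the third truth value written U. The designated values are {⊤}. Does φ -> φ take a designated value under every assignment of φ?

Every assignment of φ over {⊤, U, ⊥} gives a value in {⊤}.
In particular, with φ=U: φ -> φ = ⊤.

Yes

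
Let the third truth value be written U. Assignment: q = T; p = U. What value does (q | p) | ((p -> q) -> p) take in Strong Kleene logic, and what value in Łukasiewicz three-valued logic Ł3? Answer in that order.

In Strong Kleene logic: q | p = T | U = T
p -> q = U -> T = T
(p -> q) -> p = T -> U = U
(q | p) | ((p -> q) -> p) = T | U = T
In Łukasiewicz three-valued logic Ł3: q | p = T | U = T
p -> q = U -> T = T
(p -> q) -> p = T -> U = U
(q | p) | ((p -> q) -> p) = T | U = T

T; T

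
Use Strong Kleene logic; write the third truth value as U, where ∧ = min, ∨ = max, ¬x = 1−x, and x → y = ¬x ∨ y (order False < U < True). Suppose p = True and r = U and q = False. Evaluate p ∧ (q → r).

q → r = False → U = True
p ∧ (q → r) = True ∧ True = True

True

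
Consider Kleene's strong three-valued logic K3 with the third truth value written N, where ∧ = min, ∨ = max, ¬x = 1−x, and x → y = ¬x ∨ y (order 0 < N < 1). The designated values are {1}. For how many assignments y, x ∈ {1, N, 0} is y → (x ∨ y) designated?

7

Of the 9 assignments, 7 give a value in {1}.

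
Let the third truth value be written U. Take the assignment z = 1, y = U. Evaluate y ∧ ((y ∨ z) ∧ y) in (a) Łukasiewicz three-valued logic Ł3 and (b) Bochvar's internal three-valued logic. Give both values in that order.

U; U

In Łukasiewicz three-valued logic Ł3: y ∨ z = U ∨ 1 = 1
(y ∨ z) ∧ y = 1 ∧ U = U
y ∧ ((y ∨ z) ∧ y) = U ∧ U = U
In Bochvar's internal three-valued logic: y ∨ z = U ∨ 1 = U
(y ∨ z) ∧ y = U ∧ U = U
y ∧ ((y ∨ z) ∧ y) = U ∧ U = U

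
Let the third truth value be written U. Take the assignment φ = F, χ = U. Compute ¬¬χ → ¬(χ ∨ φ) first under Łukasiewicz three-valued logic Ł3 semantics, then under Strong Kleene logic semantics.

T; U

In Łukasiewicz three-valued logic Ł3: ¬χ = ¬U = U
¬¬χ = ¬U = U
χ ∨ φ = U ∨ F = U
¬(χ ∨ φ) = ¬U = U
¬¬χ → ¬(χ ∨ φ) = U → U = T  [min(1, 1−½+½)]
In Strong Kleene logic: ¬χ = ¬U = U
¬¬χ = ¬U = U
χ ∨ φ = U ∨ F = U
¬(χ ∨ φ) = ¬U = U
¬¬χ → ¬(χ ∨ φ) = U → U = U  [¬U ∨ U]
They differ because Łukasiewicz three-valued logic Ł3 and Strong Kleene logic treat U differently under implication.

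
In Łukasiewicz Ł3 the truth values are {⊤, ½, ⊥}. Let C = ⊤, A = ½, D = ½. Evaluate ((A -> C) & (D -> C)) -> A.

A -> C = ½ -> ⊤ = ⊤  [min(1, 1−½+1)]
D -> C = ½ -> ⊤ = ⊤
(A -> C) & (D -> C) = ⊤ & ⊤ = ⊤
((A -> C) & (D -> C)) -> A = ⊤ -> ½ = ½

½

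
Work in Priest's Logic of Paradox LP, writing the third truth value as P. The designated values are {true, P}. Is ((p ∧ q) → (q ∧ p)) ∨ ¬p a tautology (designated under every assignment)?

Every assignment of p, q over {true, P, false} gives a value in {true, P}.
In particular, with p=P, q=P: ((p ∧ q) → (q ∧ p)) ∨ ¬p = P.

Yes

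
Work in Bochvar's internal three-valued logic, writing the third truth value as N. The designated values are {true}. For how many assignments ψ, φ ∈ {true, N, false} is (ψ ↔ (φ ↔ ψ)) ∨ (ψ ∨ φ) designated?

3

Designated under: (ψ=true, φ=true); (ψ=true, φ=false); (ψ=false, φ=true).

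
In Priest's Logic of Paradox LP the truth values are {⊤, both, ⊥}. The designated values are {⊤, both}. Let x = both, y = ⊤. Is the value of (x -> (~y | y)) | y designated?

~y = ~⊤ = ⊥
~y | y = ⊥ | ⊤ = ⊤
x -> (~y | y) = both -> ⊤ = ⊤
(x -> (~y | y)) | y = ⊤ | ⊤ = ⊤
⊤ ∈ {⊤, both}.

Yes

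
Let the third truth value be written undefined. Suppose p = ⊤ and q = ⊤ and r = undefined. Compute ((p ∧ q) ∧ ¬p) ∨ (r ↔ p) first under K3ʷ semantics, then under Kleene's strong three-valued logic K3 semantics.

undefined; undefined

In K3ʷ: p ∧ q = ⊤ ∧ ⊤ = ⊤
¬p = ¬⊤ = ⊥
(p ∧ q) ∧ ¬p = ⊤ ∧ ⊥ = ⊥
r ↔ p = undefined ↔ ⊤ = undefined
((p ∧ q) ∧ ¬p) ∨ (r ↔ p) = ⊥ ∨ undefined = undefined
In Kleene's strong three-valued logic K3: p ∧ q = ⊤ ∧ ⊤ = ⊤
¬p = ¬⊤ = ⊥
(p ∧ q) ∧ ¬p = ⊤ ∧ ⊥ = ⊥
r ↔ p = undefined ↔ ⊤ = undefined
((p ∧ q) ∧ ¬p) ∨ (r ↔ p) = ⊥ ∨ undefined = undefined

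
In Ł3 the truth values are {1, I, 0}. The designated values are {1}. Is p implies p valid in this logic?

Every assignment of p over {1, I, 0} gives a value in {1}.
In particular, with p=I: p implies p = 1.

Yes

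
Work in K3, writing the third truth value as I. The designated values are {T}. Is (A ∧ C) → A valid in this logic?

Countermodel: A=I, C=T gives I, which is not designated.

No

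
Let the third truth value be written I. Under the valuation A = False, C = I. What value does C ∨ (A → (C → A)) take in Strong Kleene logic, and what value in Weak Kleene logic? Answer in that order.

True; I

In Strong Kleene logic: C → A = I → False = I
A → (C → A) = False → I = True
C ∨ (A → (C → A)) = I ∨ True = True
In Weak Kleene logic: C → A = I → False = I
A → (C → A) = False → I = I
C ∨ (A → (C → A)) = I ∨ I = I
They differ because Strong Kleene logic and Weak Kleene logic treat I differently under the binary connectives.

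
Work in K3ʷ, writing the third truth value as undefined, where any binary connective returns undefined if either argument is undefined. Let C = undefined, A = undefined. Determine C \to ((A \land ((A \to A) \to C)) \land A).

undefined

A \to A = undefined \to undefined = undefined  [any arg is the third value ⇒ result is the third value]
(A \to A) \to C = undefined \to undefined = undefined
A \land ((A \to A) \to C) = undefined \land undefined = undefined
(A \land ((A \to A) \to C)) \land A = undefined \land undefined = undefined
C \to ((A \land ((A \to A) \to C)) \land A) = undefined \to undefined = undefined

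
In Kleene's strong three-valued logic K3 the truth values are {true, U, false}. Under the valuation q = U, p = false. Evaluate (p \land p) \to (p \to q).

true

p \land p = false \land false = false
p \to q = false \to U = true
(p \land p) \to (p \to q) = false \to true = true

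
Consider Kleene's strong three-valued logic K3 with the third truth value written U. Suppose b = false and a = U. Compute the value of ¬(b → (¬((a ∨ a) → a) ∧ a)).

false

a ∨ a = U ∨ U = U
(a ∨ a) → a = U → U = U  [¬U ∨ U]
¬((a ∨ a) → a) = ¬U = U
¬((a ∨ a) → a) ∧ a = U ∧ U = U
b → (¬((a ∨ a) → a) ∧ a) = false → U = true
¬(b → (¬((a ∨ a) → a) ∧ a)) = ¬true = false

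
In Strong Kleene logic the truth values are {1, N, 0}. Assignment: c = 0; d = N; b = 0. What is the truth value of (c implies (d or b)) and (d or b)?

N

d or b = N or 0 = N
c implies (d or b) = 0 implies N = 1  [not 0 or N]
d or b = N or 0 = N
(c implies (d or b)) and (d or b) = 1 and N = N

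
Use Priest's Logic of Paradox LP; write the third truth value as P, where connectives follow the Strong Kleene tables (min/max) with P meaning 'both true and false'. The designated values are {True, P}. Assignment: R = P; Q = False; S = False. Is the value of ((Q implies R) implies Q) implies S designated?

Yes

Q implies R = False implies P = True
(Q implies R) implies Q = True implies False = False
((Q implies R) implies Q) implies S = False implies False = True
True ∈ {True, P}.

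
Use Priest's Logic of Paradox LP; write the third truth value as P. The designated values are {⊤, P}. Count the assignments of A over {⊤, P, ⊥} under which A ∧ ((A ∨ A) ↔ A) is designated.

A=⊤: ⊤ ✓
A=P: P ✓
A=⊥: ⊥ ·

2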